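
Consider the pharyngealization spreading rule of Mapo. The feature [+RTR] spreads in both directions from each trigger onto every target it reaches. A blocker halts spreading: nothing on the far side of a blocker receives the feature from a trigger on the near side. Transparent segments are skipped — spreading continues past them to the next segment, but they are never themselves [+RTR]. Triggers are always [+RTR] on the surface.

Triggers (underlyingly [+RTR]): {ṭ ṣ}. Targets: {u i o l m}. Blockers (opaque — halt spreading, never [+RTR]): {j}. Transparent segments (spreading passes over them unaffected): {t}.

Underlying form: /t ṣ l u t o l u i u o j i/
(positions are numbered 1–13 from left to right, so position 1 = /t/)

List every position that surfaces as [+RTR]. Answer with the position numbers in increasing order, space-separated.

From /ṣ/ at 2 rightward: 3 /l/ → [+RTR]; 4 /u/ → [+RTR]; 5 /t/ transparent; 6 /o/ → [+RTR]; 7 /l/ → [+RTR]; 8 /u/ → [+RTR]; 9 /i/ → [+RTR]; 10 /u/ → [+RTR]; 11 /o/ → [+RTR]; 12 /j/ blocks.
From /ṣ/ at 2 leftward: 1 /t/ transparent; word edge.
Target with no active source: position 13 stays [-emphatic].

2 3 4 6 7 8 9 10 11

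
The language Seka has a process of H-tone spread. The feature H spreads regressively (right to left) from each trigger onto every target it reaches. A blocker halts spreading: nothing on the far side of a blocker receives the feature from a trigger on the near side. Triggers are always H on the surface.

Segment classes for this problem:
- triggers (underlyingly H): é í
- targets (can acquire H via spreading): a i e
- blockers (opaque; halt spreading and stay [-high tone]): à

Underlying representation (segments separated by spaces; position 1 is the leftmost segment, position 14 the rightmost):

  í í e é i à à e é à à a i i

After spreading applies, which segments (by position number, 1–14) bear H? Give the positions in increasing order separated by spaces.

1 2 3 4 8 9

From /í/ at 1 leftward: word edge.
From /í/ at 2 leftward: 1 /í/ is itself a trigger — this domain ends here.
From /é/ at 4 leftward: 3 /e/ → H; 2 /í/ is itself a trigger — this domain ends here.
From /é/ at 9 leftward: 8 /e/ → H; 7 /à/ blocks.
Targets with no active source: positions 5 12 13 14 stay [-high tone].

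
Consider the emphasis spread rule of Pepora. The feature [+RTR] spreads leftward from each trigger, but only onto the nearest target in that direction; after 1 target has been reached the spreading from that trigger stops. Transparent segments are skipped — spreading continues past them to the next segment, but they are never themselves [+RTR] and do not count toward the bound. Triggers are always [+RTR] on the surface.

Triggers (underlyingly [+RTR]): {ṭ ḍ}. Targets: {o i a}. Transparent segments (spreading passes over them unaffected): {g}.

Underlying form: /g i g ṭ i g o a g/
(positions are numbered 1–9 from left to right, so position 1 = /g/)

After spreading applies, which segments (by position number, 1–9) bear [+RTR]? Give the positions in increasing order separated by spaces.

2 4

From /ṭ/ at 4 leftward: 3 /g/ transparent; 2 /i/ → [+RTR]; bound reached.
Targets with no active source: positions 5 7 8 stay [-emphatic].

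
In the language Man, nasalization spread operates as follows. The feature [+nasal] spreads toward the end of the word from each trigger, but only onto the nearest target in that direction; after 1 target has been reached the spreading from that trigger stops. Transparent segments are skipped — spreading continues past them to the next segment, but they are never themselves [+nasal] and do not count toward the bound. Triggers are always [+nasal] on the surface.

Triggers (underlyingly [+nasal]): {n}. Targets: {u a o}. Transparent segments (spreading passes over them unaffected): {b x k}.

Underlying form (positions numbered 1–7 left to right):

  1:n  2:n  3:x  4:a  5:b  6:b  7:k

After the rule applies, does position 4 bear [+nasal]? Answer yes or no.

From /n/ at 1 rightward: 2 /n/ is itself a trigger — this domain ends here.
From /n/ at 2 rightward: 3 /x/ transparent; 4 /a/ → [+nasal]; bound reached.
[+nasal] positions on the surface: 1 2 4.

yes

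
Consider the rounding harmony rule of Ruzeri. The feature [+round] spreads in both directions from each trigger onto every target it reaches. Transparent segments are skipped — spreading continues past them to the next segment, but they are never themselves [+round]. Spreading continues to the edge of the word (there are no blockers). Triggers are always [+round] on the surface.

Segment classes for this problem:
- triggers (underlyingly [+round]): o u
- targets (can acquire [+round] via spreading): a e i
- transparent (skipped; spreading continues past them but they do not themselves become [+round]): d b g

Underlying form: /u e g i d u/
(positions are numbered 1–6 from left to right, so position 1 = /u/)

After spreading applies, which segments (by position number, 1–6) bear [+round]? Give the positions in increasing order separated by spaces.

1 2 4 6

From /u/ at 1 rightward: 2 /e/ → [+round]; 3 /g/ transparent; 4 /i/ → [+round]; 5 /d/ transparent; 6 /u/ is itself a trigger — this domain ends here.
From /u/ at 1 leftward: word edge.
From /u/ at 6 rightward: word edge.
From /u/ at 6 leftward: 5 /d/ transparent; 4 /i/ → [+round]; 3 /g/ transparent; 2 /e/ → [+round]; 1 /u/ is itself a trigger — this domain ends here.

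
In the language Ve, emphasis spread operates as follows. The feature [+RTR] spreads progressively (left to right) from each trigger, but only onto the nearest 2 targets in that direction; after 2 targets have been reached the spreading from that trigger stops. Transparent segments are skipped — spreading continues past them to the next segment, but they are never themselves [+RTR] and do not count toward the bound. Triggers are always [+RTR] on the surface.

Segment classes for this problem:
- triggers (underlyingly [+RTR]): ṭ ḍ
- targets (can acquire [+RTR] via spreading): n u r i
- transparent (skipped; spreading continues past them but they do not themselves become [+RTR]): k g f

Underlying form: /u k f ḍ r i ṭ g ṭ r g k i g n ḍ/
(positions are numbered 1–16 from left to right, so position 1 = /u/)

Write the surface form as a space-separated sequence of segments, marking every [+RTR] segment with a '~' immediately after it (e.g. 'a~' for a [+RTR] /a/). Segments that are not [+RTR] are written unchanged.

From /ḍ/ at 4 rightward: 5 /r/ → [+RTR]; 6 /i/ → [+RTR]; bound reached.
From /ṭ/ at 7 rightward: 8 /g/ transparent; 9 /ṭ/ is itself a trigger — this domain ends here.
From /ṭ/ at 9 rightward: 10 /r/ → [+RTR]; 11 /g/ transparent; 12 /k/ transparent; 13 /i/ → [+RTR]; bound reached.
From /ḍ/ at 16 rightward: word edge.
Targets with no active source: positions 1 15 stay [-emphatic].
[+RTR] positions on the surface: 4 5 6 7 9 10 13 16.

u k f ḍ~ r~ i~ ṭ~ g ṭ~ r~ g k i~ g n ḍ~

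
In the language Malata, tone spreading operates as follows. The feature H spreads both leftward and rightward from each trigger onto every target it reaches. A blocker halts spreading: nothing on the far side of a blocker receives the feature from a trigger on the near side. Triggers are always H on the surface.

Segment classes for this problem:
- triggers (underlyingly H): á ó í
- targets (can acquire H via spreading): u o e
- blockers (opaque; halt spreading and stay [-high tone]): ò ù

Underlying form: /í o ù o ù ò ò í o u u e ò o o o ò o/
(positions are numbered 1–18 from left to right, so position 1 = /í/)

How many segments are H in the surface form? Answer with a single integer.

7

From /í/ at 1 rightward: 2 /o/ → H; 3 /ù/ blocks.
From /í/ at 1 leftward: word edge.
From /í/ at 8 rightward: 9 /o/ → H; 10 /u/ → H; 11 /u/ → H; 12 /e/ → H; 13 /ò/ blocks.
From /í/ at 8 leftward: 7 /ò/ blocks.
Targets with no active source: positions 4 14 15 16 18 stay [-high tone].
H positions on the surface: 1 2 8 9 10 11 12.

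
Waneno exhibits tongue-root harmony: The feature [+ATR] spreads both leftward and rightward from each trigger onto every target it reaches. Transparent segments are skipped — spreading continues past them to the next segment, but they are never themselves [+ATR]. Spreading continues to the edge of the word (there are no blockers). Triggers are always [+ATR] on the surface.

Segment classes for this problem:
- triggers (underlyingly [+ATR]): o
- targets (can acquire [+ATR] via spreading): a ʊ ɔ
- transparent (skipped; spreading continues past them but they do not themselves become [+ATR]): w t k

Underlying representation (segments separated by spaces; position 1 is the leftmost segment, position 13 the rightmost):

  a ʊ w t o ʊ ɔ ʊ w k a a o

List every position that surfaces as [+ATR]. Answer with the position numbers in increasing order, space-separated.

From /o/ at 5 rightward: 6 /ʊ/ → [+ATR]; 7 /ɔ/ → [+ATR]; 8 /ʊ/ → [+ATR]; 9 /w/ transparent; 10 /k/ transparent; 11 /a/ → [+ATR]; 12 /a/ → [+ATR]; 13 /o/ is itself a trigger — this domain ends here.
From /o/ at 5 leftward: 4 /t/ transparent; 3 /w/ transparent; 2 /ʊ/ → [+ATR]; 1 /a/ → [+ATR]; word edge.
From /o/ at 13 rightward: word edge.
From /o/ at 13 leftward: 12 /a/ → [+ATR]; 11 /a/ → [+ATR]; 10 /k/ transparent; 9 /w/ transparent; 8 /ʊ/ → [+ATR]; 7 /ɔ/ → [+ATR]; 6 /ʊ/ → [+ATR]; 5 /o/ is itself a trigger — this domain ends here.

1 2 5 6 7 8 11 12 13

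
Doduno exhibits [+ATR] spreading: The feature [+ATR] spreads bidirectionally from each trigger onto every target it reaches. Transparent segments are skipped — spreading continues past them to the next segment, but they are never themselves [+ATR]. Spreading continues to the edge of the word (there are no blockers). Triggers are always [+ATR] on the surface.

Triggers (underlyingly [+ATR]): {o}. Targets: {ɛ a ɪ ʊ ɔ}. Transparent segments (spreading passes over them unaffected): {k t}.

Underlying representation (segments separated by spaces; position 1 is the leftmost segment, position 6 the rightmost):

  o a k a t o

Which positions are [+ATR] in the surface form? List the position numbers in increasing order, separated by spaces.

1 2 4 6

From /o/ at 1 rightward: 2 /a/ → [+ATR]; 3 /k/ transparent; 4 /a/ → [+ATR]; 5 /t/ transparent; 6 /o/ is itself a trigger — this domain ends here.
From /o/ at 1 leftward: word edge.
From /o/ at 6 rightward: word edge.
From /o/ at 6 leftward: 5 /t/ transparent; 4 /a/ → [+ATR]; 3 /k/ transparent; 2 /a/ → [+ATR]; 1 /o/ is itself a trigger — this domain ends here.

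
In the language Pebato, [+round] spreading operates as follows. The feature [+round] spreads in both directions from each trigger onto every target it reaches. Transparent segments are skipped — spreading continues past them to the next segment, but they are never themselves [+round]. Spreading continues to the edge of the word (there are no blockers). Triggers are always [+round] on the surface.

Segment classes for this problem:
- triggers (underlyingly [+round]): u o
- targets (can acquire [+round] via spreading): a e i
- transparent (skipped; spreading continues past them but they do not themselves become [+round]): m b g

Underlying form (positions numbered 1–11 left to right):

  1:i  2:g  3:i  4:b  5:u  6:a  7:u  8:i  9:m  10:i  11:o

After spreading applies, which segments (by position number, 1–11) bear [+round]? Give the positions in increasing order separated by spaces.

1 3 5 6 7 8 10 11

From /u/ at 5 rightward: 6 /a/ → [+round]; 7 /u/ is itself a trigger — this domain ends here.
From /u/ at 5 leftward: 4 /b/ transparent; 3 /i/ → [+round]; 2 /g/ transparent; 1 /i/ → [+round]; word edge.
From /u/ at 7 rightward: 8 /i/ → [+round]; 9 /m/ transparent; 10 /i/ → [+round]; 11 /o/ is itself a trigger — this domain ends here.
From /u/ at 7 leftward: 6 /a/ → [+round]; 5 /u/ is itself a trigger — this domain ends here.
From /o/ at 11 rightward: word edge.
From /o/ at 11 leftward: 10 /i/ → [+round]; 9 /m/ transparent; 8 /i/ → [+round]; 7 /u/ is itself a trigger — this domain ends here.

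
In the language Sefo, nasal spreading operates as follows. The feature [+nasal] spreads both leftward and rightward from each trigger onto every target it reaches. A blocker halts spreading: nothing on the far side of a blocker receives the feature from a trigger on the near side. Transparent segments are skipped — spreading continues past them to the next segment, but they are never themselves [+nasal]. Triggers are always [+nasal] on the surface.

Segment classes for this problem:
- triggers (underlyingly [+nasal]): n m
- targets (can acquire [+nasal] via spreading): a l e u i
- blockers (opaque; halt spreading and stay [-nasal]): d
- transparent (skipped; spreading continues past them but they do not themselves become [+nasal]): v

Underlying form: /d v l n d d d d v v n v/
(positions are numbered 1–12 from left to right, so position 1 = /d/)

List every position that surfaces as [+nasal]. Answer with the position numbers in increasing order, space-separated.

3 4 11

From /n/ at 4 rightward: 5 /d/ blocks.
From /n/ at 4 leftward: 3 /l/ → [+nasal]; 2 /v/ transparent; 1 /d/ blocks.
From /n/ at 11 rightward: 12 /v/ transparent; word edge.
From /n/ at 11 leftward: 10 /v/ transparent; 9 /v/ transparent; 8 /d/ blocks.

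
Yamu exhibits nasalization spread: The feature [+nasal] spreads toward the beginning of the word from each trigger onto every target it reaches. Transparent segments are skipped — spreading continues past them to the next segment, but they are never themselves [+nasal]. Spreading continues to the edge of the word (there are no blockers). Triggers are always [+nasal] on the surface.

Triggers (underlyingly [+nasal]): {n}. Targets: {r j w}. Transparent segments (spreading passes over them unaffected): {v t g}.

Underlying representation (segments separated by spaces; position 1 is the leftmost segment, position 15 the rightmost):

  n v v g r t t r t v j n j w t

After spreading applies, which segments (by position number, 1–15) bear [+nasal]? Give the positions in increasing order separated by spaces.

From /n/ at 1 leftward: word edge.
From /n/ at 12 leftward: 11 /j/ → [+nasal]; 10 /v/ transparent; 9 /t/ transparent; 8 /r/ → [+nasal]; 7 /t/ transparent; 6 /t/ transparent; 5 /r/ → [+nasal]; 4 /g/ transparent; 3 /v/ transparent; 2 /v/ transparent; 1 /n/ is itself a trigger — this domain ends here.
Targets with no active source: positions 13 14 stay [-nasal].

1 5 8 11 12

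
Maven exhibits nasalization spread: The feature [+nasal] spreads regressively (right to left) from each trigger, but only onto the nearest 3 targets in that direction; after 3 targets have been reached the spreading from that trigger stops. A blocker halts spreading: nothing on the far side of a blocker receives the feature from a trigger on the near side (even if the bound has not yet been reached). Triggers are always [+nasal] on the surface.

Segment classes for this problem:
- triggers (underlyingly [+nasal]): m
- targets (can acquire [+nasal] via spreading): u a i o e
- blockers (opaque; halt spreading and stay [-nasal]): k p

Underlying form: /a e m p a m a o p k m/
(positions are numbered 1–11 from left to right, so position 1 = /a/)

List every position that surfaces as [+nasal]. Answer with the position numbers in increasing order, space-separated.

1 2 3 5 6 11

From /m/ at 3 leftward: 2 /e/ → [+nasal]; 1 /a/ → [+nasal]; word edge.
From /m/ at 6 leftward: 5 /a/ → [+nasal]; 4 /p/ blocks.
From /m/ at 11 leftward: 10 /k/ blocks.
Targets with no active source: positions 7 8 stay [-nasal].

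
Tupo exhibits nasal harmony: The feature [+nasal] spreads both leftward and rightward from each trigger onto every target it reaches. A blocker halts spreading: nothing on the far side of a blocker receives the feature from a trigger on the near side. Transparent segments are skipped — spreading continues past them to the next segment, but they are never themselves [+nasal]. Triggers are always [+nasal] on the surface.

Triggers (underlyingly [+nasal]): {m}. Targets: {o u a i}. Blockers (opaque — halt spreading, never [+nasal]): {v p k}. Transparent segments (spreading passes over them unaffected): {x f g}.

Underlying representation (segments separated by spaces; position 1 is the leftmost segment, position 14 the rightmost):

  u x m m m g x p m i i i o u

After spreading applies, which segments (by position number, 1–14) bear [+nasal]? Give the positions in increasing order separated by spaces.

1 3 4 5 9 10 11 12 13 14

From /m/ at 3 rightward: 4 /m/ is itself a trigger — this domain ends here.
From /m/ at 3 leftward: 2 /x/ transparent; 1 /u/ → [+nasal]; word edge.
From /m/ at 4 rightward: 5 /m/ is itself a trigger — this domain ends here.
From /m/ at 4 leftward: 3 /m/ is itself a trigger — this domain ends here.
From /m/ at 5 rightward: 6 /g/ transparent; 7 /x/ transparent; 8 /p/ blocks.
From /m/ at 5 leftward: 4 /m/ is itself a trigger — this domain ends here.
From /m/ at 9 rightward: 10 /i/ → [+nasal]; 11 /i/ → [+nasal]; 12 /i/ → [+nasal]; 13 /o/ → [+nasal]; 14 /u/ → [+nasal]; word edge.
From /m/ at 9 leftward: 8 /p/ blocks.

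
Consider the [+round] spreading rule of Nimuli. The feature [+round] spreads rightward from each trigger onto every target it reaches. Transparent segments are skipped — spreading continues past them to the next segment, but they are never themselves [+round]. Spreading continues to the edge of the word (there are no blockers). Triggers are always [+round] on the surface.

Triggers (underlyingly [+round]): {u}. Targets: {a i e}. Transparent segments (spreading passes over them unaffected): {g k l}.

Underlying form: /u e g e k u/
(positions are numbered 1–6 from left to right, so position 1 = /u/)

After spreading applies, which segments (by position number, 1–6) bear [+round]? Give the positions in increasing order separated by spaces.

From /u/ at 1 rightward: 2 /e/ → [+round]; 3 /g/ transparent; 4 /e/ → [+round]; 5 /k/ transparent; 6 /u/ is itself a trigger — this domain ends here.
From /u/ at 6 rightward: word edge.

1 2 4 6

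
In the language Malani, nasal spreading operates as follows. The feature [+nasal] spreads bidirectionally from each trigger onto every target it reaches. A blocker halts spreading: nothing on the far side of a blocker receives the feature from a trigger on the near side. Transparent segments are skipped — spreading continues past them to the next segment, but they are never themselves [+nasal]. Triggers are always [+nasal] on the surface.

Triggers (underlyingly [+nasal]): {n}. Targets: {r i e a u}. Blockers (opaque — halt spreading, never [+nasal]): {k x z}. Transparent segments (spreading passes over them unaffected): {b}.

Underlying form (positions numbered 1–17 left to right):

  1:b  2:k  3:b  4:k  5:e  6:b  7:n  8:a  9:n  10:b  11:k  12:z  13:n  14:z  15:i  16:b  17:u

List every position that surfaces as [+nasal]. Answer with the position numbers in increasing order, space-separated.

From /n/ at 7 rightward: 8 /a/ → [+nasal]; 9 /n/ is itself a trigger — this domain ends here.
From /n/ at 7 leftward: 6 /b/ transparent; 5 /e/ → [+nasal]; 4 /k/ blocks.
From /n/ at 9 rightward: 10 /b/ transparent; 11 /k/ blocks.
From /n/ at 9 leftward: 8 /a/ → [+nasal]; 7 /n/ is itself a trigger — this domain ends here.
From /n/ at 13 rightward: 14 /z/ blocks.
From /n/ at 13 leftward: 12 /z/ blocks.
Targets with no active source: positions 15 17 stay [-nasal].

5 7 8 9 13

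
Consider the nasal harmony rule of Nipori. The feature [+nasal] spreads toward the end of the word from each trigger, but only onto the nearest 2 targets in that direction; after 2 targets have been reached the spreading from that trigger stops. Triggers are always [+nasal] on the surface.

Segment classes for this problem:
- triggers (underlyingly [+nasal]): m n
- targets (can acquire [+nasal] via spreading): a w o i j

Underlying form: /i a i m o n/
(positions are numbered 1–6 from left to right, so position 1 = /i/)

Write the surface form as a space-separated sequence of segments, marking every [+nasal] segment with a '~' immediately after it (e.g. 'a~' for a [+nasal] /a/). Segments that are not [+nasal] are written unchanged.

i a i m~ o~ n~

From /m/ at 4 rightward: 5 /o/ → [+nasal]; 6 /n/ is itself a trigger — this domain ends here.
From /n/ at 6 rightward: word edge.
Targets with no active source: positions 1 2 3 stay [-nasal].
[+nasal] positions on the surface: 4 5 6.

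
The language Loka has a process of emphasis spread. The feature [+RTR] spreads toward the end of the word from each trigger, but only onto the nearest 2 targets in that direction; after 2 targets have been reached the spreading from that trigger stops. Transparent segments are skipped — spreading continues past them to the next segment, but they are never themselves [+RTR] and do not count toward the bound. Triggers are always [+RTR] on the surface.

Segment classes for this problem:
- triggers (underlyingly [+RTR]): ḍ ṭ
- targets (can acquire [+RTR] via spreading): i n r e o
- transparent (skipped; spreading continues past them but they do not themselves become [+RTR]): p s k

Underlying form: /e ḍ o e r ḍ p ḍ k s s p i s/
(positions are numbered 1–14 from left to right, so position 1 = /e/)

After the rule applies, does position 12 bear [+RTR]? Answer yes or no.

From /ḍ/ at 2 rightward: 3 /o/ → [+RTR]; 4 /e/ → [+RTR]; bound reached.
From /ḍ/ at 6 rightward: 7 /p/ transparent; 8 /ḍ/ is itself a trigger — this domain ends here.
From /ḍ/ at 8 rightward: 9 /k/ transparent; 10 /s/ transparent; 11 /s/ transparent; 12 /p/ transparent; 13 /i/ → [+RTR]; 14 /s/ transparent; word edge.
Targets with no active source: positions 1 5 stay [-emphatic].
[+RTR] positions on the surface: 2 3 4 6 8 13.

no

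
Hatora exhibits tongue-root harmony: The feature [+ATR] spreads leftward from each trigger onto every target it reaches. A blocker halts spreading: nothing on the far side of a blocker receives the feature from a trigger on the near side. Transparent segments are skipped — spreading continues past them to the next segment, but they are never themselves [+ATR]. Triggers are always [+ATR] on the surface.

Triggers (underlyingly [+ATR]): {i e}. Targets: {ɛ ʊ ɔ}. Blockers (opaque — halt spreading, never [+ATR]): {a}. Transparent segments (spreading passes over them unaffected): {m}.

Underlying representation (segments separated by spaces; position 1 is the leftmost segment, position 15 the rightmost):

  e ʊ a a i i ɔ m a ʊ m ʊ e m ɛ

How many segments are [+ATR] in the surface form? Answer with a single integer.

From /e/ at 1 leftward: word edge.
From /i/ at 5 leftward: 4 /a/ blocks.
From /i/ at 6 leftward: 5 /i/ is itself a trigger — this domain ends here.
From /e/ at 13 leftward: 12 /ʊ/ → [+ATR]; 11 /m/ transparent; 10 /ʊ/ → [+ATR]; 9 /a/ blocks.
Targets with no active source: positions 2 7 15 stay [-ATR].
[+ATR] positions on the surface: 1 5 6 10 12 13.

6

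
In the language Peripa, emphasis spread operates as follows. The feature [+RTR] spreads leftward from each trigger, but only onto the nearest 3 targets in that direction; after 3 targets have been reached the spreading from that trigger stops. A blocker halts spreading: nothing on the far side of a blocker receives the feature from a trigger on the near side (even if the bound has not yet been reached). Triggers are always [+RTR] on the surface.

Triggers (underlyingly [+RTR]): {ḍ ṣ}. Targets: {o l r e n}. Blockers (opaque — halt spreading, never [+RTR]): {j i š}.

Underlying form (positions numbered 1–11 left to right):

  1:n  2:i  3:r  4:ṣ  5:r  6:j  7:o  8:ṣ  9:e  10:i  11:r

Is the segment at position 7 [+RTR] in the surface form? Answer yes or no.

From /ṣ/ at 4 leftward: 3 /r/ → [+RTR]; 2 /i/ blocks.
From /ṣ/ at 8 leftward: 7 /o/ → [+RTR]; 6 /j/ blocks.
Targets with no active source: positions 1 5 9 11 stay [-emphatic].
[+RTR] positions on the surface: 3 4 7 8.

yes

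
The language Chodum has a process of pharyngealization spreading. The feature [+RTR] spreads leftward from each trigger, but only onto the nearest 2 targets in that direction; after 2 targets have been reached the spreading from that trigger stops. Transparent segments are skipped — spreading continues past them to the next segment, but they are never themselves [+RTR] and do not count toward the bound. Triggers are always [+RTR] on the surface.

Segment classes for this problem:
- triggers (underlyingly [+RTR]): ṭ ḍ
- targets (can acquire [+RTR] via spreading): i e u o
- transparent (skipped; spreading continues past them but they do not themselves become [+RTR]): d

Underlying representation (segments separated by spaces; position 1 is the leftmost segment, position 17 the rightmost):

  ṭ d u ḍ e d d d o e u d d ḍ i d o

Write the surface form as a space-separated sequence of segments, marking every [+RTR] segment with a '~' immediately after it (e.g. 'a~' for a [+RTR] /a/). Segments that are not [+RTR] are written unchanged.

From /ṭ/ at 1 leftward: word edge.
From /ḍ/ at 4 leftward: 3 /u/ → [+RTR]; 2 /d/ transparent; 1 /ṭ/ is itself a trigger — this domain ends here.
From /ḍ/ at 14 leftward: 13 /d/ transparent; 12 /d/ transparent; 11 /u/ → [+RTR]; 10 /e/ → [+RTR]; bound reached.
Targets with no active source: positions 5 9 15 17 stay [-emphatic].
[+RTR] positions on the surface: 1 3 4 10 11 14.

ṭ~ d u~ ḍ~ e d d d o e~ u~ d d ḍ~ i d o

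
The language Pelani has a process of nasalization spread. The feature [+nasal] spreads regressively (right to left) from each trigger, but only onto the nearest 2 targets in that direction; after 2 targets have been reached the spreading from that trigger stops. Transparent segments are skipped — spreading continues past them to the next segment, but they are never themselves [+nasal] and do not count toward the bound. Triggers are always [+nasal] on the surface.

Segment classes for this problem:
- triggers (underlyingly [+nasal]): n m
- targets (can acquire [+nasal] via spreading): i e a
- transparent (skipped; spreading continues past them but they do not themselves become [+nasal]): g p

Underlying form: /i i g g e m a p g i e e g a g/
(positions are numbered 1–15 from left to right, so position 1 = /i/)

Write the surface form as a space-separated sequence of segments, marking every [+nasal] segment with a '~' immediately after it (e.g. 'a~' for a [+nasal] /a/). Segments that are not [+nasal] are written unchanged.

i i~ g g e~ m~ a p g i e e g a g

From /m/ at 6 leftward: 5 /e/ → [+nasal]; 4 /g/ transparent; 3 /g/ transparent; 2 /i/ → [+nasal]; bound reached.
Targets with no active source: positions 1 7 10 11 12 14 stay [-nasal].
[+nasal] positions on the surface: 2 5 6.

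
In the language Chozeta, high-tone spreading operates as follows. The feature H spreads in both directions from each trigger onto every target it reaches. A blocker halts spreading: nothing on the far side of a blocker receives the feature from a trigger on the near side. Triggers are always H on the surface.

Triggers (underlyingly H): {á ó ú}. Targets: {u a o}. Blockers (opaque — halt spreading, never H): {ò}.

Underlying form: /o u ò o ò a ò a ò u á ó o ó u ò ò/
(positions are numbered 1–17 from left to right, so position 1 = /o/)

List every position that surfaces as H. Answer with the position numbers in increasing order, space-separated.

From /á/ at 11 rightward: 12 /ó/ is itself a trigger — this domain ends here.
From /á/ at 11 leftward: 10 /u/ → H; 9 /ò/ blocks.
From /ó/ at 12 rightward: 13 /o/ → H; 14 /ó/ is itself a trigger — this domain ends here.
From /ó/ at 12 leftward: 11 /á/ is itself a trigger — this domain ends here.
From /ó/ at 14 rightward: 15 /u/ → H; 16 /ò/ blocks.
From /ó/ at 14 leftward: 13 /o/ → H; 12 /ó/ is itself a trigger — this domain ends here.
Targets with no active source: positions 1 2 4 6 8 stay [-high tone].

10 11 12 13 14 15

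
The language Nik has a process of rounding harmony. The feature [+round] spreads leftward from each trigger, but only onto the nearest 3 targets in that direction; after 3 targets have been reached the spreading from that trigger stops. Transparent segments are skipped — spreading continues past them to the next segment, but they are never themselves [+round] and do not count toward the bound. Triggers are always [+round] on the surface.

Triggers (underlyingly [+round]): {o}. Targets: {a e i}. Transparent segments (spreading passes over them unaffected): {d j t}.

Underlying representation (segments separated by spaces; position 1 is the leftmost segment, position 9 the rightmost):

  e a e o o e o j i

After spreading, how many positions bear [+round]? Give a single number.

From /o/ at 4 leftward: 3 /e/ → [+round]; 2 /a/ → [+round]; 1 /e/ → [+round]; bound reached.
From /o/ at 5 leftward: 4 /o/ is itself a trigger — this domain ends here.
From /o/ at 7 leftward: 6 /e/ → [+round]; 5 /o/ is itself a trigger — this domain ends here.
Target with no active source: position 9 stays [-round].
[+round] positions on the surface: 1 2 3 4 5 6 7.

7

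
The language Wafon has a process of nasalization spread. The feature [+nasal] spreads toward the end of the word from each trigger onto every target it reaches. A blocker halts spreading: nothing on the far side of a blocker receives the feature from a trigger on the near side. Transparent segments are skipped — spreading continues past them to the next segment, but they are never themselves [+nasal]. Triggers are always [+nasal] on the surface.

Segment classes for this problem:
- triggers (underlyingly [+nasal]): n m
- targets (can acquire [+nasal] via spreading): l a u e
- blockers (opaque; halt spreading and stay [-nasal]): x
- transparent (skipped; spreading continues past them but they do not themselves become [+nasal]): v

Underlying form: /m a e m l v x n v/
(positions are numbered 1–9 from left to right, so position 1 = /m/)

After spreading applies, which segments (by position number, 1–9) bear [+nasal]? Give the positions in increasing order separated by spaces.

From /m/ at 1 rightward: 2 /a/ → [+nasal]; 3 /e/ → [+nasal]; 4 /m/ is itself a trigger — this domain ends here.
From /m/ at 4 rightward: 5 /l/ → [+nasal]; 6 /v/ transparent; 7 /x/ blocks.
From /n/ at 8 rightward: 9 /v/ transparent; word edge.

1 2 3 4 5 8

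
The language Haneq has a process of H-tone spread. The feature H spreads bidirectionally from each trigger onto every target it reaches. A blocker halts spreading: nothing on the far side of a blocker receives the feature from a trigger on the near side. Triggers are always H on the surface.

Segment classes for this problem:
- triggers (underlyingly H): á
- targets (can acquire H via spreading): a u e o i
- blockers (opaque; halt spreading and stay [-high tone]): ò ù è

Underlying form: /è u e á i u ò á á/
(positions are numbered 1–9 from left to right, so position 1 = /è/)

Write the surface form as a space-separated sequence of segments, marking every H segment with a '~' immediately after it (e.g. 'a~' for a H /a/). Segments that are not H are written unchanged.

è u~ e~ á~ i~ u~ ò á~ á~

From /á/ at 4 rightward: 5 /i/ → H; 6 /u/ → H; 7 /ò/ blocks.
From /á/ at 4 leftward: 3 /e/ → H; 2 /u/ → H; 1 /è/ blocks.
From /á/ at 8 rightward: 9 /á/ is itself a trigger — this domain ends here.
From /á/ at 8 leftward: 7 /ò/ blocks.
From /á/ at 9 rightward: word edge.
From /á/ at 9 leftward: 8 /á/ is itself a trigger — this domain ends here.
H positions on the surface: 2 3 4 5 6 8 9.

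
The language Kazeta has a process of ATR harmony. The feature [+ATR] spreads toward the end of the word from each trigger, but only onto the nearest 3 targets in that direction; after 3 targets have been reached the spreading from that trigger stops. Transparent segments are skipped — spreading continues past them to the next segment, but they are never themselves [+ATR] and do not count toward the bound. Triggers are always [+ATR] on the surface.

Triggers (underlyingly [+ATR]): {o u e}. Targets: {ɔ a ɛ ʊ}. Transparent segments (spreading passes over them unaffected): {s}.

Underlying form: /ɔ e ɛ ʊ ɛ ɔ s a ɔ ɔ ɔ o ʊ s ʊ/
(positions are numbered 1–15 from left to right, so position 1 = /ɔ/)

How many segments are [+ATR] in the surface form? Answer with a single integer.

From /e/ at 2 rightward: 3 /ɛ/ → [+ATR]; 4 /ʊ/ → [+ATR]; 5 /ɛ/ → [+ATR]; bound reached.
From /o/ at 12 rightward: 13 /ʊ/ → [+ATR]; 14 /s/ transparent; 15 /ʊ/ → [+ATR]; word edge.
Targets with no active source: positions 1 6 8 9 10 11 stay [-ATR].
[+ATR] positions on the surface: 2 3 4 5 12 13 15.

7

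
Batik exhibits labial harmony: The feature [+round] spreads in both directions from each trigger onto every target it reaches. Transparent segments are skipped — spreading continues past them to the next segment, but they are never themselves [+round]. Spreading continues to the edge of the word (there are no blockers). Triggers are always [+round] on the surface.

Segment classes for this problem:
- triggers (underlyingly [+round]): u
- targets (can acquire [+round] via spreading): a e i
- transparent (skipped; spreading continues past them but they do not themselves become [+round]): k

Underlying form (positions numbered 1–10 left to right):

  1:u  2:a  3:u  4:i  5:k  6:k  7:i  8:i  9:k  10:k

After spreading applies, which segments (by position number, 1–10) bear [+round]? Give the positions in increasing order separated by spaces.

From /u/ at 1 rightward: 2 /a/ → [+round]; 3 /u/ is itself a trigger — this domain ends here.
From /u/ at 1 leftward: word edge.
From /u/ at 3 rightward: 4 /i/ → [+round]; 5 /k/ transparent; 6 /k/ transparent; 7 /i/ → [+round]; 8 /i/ → [+round]; 9 /k/ transparent; 10 /k/ transparent; word edge.
From /u/ at 3 leftward: 2 /a/ → [+round]; 1 /u/ is itself a trigger — this domain ends here.

1 2 3 4 7 8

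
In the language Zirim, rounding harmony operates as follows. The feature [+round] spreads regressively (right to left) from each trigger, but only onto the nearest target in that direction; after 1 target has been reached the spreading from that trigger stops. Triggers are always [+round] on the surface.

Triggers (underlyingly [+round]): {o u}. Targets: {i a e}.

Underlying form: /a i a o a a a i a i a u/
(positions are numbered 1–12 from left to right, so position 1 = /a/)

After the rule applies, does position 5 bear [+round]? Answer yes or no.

From /o/ at 4 leftward: 3 /a/ → [+round]; bound reached.
From /u/ at 12 leftward: 11 /a/ → [+round]; bound reached.
Targets with no active source: positions 1 2 5 6 7 8 9 10 stay [-round].
[+round] positions on the surface: 3 4 11 12.

no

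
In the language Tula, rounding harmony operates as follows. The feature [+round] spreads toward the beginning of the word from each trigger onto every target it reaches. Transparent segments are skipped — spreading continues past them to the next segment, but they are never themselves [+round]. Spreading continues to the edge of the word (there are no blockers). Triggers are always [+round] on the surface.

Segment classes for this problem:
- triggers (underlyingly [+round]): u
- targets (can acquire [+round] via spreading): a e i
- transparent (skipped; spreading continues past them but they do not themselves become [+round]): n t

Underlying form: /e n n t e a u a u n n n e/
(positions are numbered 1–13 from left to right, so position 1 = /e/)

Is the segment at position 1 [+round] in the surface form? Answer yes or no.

yes

From /u/ at 7 leftward: 6 /a/ → [+round]; 5 /e/ → [+round]; 4 /t/ transparent; 3 /n/ transparent; 2 /n/ transparent; 1 /e/ → [+round]; word edge.
From /u/ at 9 leftward: 8 /a/ → [+round]; 7 /u/ is itself a trigger — this domain ends here.
Target with no active source: position 13 stays [-round].
[+round] positions on the surface: 1 5 6 7 8 9.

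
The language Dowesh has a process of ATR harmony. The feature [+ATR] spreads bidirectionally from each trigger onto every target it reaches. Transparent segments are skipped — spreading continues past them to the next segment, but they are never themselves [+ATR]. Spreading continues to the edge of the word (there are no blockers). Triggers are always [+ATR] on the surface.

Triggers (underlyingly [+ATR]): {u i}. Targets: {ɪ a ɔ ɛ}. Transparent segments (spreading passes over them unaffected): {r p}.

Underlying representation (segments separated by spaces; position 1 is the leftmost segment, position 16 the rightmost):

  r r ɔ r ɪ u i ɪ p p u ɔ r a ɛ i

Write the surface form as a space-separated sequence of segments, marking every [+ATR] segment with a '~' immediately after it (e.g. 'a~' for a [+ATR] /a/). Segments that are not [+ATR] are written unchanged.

r r ɔ~ r ɪ~ u~ i~ ɪ~ p p u~ ɔ~ r a~ ɛ~ i~

From /u/ at 6 rightward: 7 /i/ is itself a trigger — this domain ends here.
From /u/ at 6 leftward: 5 /ɪ/ → [+ATR]; 4 /r/ transparent; 3 /ɔ/ → [+ATR]; 2 /r/ transparent; 1 /r/ transparent; word edge.
From /i/ at 7 rightward: 8 /ɪ/ → [+ATR]; 9 /p/ transparent; 10 /p/ transparent; 11 /u/ is itself a trigger — this domain ends here.
From /i/ at 7 leftward: 6 /u/ is itself a trigger — this domain ends here.
From /u/ at 11 rightward: 12 /ɔ/ → [+ATR]; 13 /r/ transparent; 14 /a/ → [+ATR]; 15 /ɛ/ → [+ATR]; 16 /i/ is itself a trigger — this domain ends here.
From /u/ at 11 leftward: 10 /p/ transparent; 9 /p/ transparent; 8 /ɪ/ → [+ATR]; 7 /i/ is itself a trigger — this domain ends here.
From /i/ at 16 rightward: word edge.
From /i/ at 16 leftward: 15 /ɛ/ → [+ATR]; 14 /a/ → [+ATR]; 13 /r/ transparent; 12 /ɔ/ → [+ATR]; 11 /u/ is itself a trigger — this domain ends here.
[+ATR] positions on the surface: 3 5 6 7 8 11 12 14 15 16.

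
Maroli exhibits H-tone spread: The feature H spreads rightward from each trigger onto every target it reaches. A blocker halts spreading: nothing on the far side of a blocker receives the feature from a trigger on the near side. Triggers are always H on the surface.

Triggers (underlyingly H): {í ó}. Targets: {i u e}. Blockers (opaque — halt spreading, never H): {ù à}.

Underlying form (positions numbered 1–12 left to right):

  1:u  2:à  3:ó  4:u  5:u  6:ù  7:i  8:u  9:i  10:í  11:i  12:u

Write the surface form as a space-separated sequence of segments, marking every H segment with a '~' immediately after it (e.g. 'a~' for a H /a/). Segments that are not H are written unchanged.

u à ó~ u~ u~ ù i u i í~ i~ u~

From /ó/ at 3 rightward: 4 /u/ → H; 5 /u/ → H; 6 /ù/ blocks.
From /í/ at 10 rightward: 11 /i/ → H; 12 /u/ → H; word edge.
Targets with no active source: positions 1 7 8 9 stay [-high tone].
H positions on the surface: 3 4 5 10 11 12.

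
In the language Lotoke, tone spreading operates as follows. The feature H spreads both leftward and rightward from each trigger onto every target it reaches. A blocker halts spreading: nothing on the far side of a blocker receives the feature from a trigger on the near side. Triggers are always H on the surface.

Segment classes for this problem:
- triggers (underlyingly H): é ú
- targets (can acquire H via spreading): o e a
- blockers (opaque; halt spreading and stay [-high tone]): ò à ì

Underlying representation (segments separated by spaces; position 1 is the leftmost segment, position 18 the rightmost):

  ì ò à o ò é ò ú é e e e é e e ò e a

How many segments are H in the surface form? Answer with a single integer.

From /é/ at 6 rightward: 7 /ò/ blocks.
From /é/ at 6 leftward: 5 /ò/ blocks.
From /ú/ at 8 rightward: 9 /é/ is itself a trigger — this domain ends here.
From /ú/ at 8 leftward: 7 /ò/ blocks.
From /é/ at 9 rightward: 10 /e/ → H; 11 /e/ → H; 12 /e/ → H; 13 /é/ is itself a trigger — this domain ends here.
From /é/ at 9 leftward: 8 /ú/ is itself a trigger — this domain ends here.
From /é/ at 13 rightward: 14 /e/ → H; 15 /e/ → H; 16 /ò/ blocks.
From /é/ at 13 leftward: 12 /e/ → H; 11 /e/ → H; 10 /e/ → H; 9 /é/ is itself a trigger — this domain ends here.
Targets with no active source: positions 4 17 18 stay [-high tone].
H positions on the surface: 6 8 9 10 11 12 13 14 15.

9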